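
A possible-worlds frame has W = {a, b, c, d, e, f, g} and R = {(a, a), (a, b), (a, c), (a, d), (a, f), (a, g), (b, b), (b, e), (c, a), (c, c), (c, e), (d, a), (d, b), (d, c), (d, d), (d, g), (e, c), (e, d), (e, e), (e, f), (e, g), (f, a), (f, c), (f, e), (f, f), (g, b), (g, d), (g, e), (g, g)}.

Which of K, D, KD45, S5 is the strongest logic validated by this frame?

Serial (axiom D): yes — every world has a successor (e.g. a R a).
Euclidean (axiom 5): no — a R b and a R c, but not b R c.
Transitive (axiom 4): no — a R b and b R e, but not a R e.
Reflexive (axiom T): yes — every world is R-related to itself.
So F validates K, D; KD45 would additionally require R to be Euclidean and transitive. The strongest is D.

D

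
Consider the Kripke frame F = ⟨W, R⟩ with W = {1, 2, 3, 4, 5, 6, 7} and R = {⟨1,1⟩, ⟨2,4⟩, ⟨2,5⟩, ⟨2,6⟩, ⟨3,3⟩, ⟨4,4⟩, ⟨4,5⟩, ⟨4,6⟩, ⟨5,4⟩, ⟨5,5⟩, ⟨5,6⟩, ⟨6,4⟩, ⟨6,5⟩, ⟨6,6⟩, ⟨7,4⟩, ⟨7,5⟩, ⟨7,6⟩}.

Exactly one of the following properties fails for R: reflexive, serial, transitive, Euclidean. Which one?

reflexive

Reflexive: no — 2 is not related to itself.
Serial: yes — every world has a successor (e.g. 1 R 1).
Transitive: yes — every two-step R-path is closed by a direct edge.
Euclidean: yes — any two successors of a common world are R-related.
Only reflexive fails.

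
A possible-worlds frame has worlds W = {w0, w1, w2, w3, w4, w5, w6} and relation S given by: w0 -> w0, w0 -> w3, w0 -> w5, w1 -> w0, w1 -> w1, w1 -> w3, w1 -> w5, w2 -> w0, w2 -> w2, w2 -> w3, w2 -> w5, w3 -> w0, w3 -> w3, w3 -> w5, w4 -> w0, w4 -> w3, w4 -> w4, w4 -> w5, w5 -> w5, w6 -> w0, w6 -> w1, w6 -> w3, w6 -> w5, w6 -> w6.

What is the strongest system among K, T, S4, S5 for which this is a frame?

S4

Reflexive (axiom T): yes — every world is S-related to itself.
Transitive (axiom 4): yes — every two-step S-path is closed by a direct edge.
Euclidean (axiom 5): no — w0 S w5 and w0 S w3, but not w5 S w3.
So F validates K, T, S4; S5 would additionally require S to be Euclidean. The strongest is S4.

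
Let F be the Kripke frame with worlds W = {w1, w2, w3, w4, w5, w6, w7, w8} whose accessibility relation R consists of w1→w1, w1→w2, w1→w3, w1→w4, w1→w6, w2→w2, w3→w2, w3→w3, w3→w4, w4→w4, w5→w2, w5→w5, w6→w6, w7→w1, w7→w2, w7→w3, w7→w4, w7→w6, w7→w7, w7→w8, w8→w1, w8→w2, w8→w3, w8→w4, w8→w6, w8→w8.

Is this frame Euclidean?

No

Euclidean: no — w1 R w2 and w1 R w3, but not w2 R w3.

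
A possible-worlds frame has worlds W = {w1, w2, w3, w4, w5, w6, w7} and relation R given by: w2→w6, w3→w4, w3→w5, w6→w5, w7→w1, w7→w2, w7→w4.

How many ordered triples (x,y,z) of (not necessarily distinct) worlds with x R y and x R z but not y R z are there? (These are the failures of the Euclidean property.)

Enumerating: (w2,w6,w6), (w3,w4,w4), (w3,w4,w5), (w3,w5,w4), (w3,w5,w5), (w6,w5,w5), (w7,w1,w1), (w7,w1,w2), (w7,w1,w4), (w7,w2,w1), (w7,w2,w2), (w7,w2,w4), (w7,w4,w1), (w7,w4,w2), (w7,w4,w4).

15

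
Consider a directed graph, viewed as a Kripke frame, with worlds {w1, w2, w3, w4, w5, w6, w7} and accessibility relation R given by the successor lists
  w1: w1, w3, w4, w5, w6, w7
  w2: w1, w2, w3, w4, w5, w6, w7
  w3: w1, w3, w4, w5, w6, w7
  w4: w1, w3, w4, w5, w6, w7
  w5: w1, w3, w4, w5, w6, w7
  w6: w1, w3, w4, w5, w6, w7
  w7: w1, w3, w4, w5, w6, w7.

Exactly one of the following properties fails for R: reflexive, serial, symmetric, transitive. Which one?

Reflexive: yes — every world is R-related to itself.
Serial: yes — every world has a successor (e.g. w1 R w1).
Symmetric: no — w2 R w1 but not w1 R w2.
Transitive: yes — every two-step R-path is closed by a direct edge.
Only symmetric fails.

symmetric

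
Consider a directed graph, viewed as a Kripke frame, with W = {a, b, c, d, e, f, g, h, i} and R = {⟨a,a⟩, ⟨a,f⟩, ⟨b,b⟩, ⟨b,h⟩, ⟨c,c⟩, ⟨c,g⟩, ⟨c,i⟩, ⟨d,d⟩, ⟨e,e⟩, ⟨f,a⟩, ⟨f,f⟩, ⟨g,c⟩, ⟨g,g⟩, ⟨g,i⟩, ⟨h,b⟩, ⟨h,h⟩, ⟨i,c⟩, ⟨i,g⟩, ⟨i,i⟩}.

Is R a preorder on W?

Yes

Reflexive: yes — every world is R-related to itself.
Transitive: yes — every two-step R-path is closed by a direct edge.
So R is a preorder.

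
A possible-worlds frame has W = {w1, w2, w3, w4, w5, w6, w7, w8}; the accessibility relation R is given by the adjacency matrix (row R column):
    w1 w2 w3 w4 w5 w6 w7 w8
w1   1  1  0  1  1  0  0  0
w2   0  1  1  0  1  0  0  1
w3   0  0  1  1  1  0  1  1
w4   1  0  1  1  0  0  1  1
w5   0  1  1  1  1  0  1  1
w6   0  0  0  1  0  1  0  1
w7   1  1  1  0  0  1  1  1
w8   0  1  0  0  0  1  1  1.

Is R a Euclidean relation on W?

Euclidean: no — w1 R w2 and w1 R w4, but not w2 R w4.

No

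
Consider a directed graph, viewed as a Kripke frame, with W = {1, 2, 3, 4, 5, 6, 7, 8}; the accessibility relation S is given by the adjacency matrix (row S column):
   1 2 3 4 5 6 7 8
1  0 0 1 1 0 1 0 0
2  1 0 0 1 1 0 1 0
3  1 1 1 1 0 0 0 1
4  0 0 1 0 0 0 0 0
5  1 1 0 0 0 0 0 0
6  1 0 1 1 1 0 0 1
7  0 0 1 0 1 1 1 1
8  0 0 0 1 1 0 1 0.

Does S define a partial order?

No

Reflexive: no — 1 is not related to itself.
Transitive: no — 1 S 3 and 3 S 2, but not 1 S 2.
Antisymmetric: no — 1 S 3 and 3 S 1 with 1 ≠ 3.
So S is not a partial order.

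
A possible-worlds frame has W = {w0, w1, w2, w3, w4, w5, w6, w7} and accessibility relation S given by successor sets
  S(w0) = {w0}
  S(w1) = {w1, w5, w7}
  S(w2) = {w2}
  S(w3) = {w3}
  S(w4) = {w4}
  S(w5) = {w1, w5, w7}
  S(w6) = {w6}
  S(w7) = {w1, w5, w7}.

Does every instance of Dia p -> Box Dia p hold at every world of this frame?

The schema 5 characterises exactly the Euclidean frames.
Euclidean: yes — any two successors of a common world are S-related.

Yes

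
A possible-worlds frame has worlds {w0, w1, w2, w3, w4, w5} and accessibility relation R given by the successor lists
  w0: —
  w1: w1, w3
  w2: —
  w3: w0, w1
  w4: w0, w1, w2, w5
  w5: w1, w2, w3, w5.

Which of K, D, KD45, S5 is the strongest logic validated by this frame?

Serial (axiom D): no — w0 has no R-successor.
Euclidean (axiom 5): no — w3 R w0 and w3 R w1, but not w0 R w1.
Transitive (axiom 4): no — w1 R w3 and w3 R w0, but not w1 R w0.
Reflexive (axiom T): no — w0 is not related to itself.
So F validates K; D would additionally require R to be serial. The strongest is K.

K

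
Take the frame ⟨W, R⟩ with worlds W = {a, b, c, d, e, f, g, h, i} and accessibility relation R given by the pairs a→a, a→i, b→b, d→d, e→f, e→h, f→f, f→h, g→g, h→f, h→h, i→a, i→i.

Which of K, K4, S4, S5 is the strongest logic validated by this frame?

Transitive (axiom 4): yes — every two-step R-path is closed by a direct edge.
Reflexive (axiom T): no — c is not related to itself.
Euclidean (axiom 5): yes — any two successors of a common world are R-related.
So F validates K, K4; S4 would additionally require R to be reflexive. The strongest is K4.

K4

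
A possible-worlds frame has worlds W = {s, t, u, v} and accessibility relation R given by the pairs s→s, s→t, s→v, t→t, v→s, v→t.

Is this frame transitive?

Transitive: no — v R s and s R v, but not v R v.

No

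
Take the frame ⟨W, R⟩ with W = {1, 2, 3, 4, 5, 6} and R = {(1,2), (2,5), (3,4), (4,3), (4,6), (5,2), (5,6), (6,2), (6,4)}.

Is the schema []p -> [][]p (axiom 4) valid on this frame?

No

The schema 4 characterises exactly the transitive frames.
Transitive: no — 1 R 2 and 2 R 5, but not 1 R 5.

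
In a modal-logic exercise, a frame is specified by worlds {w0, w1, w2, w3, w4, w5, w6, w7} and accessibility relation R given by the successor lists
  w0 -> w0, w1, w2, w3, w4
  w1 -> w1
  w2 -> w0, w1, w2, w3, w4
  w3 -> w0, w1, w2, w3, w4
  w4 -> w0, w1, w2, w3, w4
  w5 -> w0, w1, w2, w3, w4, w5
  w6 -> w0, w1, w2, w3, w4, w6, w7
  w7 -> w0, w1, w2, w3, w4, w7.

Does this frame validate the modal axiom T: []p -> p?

Yes

Axiom T corresponds to the accessibility relation being reflexive.
Reflexive: yes — every world is R-related to itself.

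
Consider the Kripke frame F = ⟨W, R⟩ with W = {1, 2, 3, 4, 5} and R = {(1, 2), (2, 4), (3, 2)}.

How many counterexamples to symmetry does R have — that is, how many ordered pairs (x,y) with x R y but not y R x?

Enumerating: (1,2), (2,4), (3,2).

3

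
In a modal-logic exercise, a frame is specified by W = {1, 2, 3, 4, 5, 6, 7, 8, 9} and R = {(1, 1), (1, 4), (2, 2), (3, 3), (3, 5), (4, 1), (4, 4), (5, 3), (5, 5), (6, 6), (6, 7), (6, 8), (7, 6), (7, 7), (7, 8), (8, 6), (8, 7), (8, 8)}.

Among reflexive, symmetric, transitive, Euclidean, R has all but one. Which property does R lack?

Reflexive: no — 9 is not related to itself.
Symmetric: yes — every pair in R has its reverse in R.
Transitive: yes — every two-step R-path is closed by a direct edge.
Euclidean: yes — any two successors of a common world are R-related.
Only reflexive fails.

reflexive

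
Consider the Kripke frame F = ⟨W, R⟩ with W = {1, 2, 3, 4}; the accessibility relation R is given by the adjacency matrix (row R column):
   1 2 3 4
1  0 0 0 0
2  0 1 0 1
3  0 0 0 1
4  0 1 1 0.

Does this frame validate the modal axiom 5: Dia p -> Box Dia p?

The schema 5 characterises exactly the Euclidean frames.
Euclidean: no — 4 R 2 and 4 R 3, but not 2 R 3.

No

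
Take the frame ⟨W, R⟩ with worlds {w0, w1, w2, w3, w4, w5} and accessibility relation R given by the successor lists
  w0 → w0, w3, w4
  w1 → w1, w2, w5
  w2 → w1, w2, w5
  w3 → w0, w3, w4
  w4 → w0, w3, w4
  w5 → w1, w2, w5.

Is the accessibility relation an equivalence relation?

Reflexive: yes — every world is R-related to itself.
Symmetric: yes — every pair in R has its reverse in R.
Transitive: yes — every two-step R-path is closed by a direct edge.
So R is an equivalence relation.

Yes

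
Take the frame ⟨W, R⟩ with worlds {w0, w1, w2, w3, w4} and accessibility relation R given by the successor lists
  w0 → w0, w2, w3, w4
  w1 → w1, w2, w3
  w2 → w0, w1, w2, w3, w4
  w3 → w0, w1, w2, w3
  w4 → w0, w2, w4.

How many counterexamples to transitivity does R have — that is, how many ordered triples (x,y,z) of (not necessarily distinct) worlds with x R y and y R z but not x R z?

Enumerating: (w0,w2,w1), (w0,w3,w1), (w1,w2,w0), (w1,w2,w4), (w1,w3,w0), (w3,w0,w4), (w3,w2,w4), (w4,w0,w3), (w4,w2,w1), (w4,w2,w3).

10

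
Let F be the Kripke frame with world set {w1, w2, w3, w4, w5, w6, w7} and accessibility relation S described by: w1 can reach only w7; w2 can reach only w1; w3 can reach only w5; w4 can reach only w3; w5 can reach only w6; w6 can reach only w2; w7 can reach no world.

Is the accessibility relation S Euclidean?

No

Euclidean: no — w1 S w7 and w1 S w7, but not w7 S w7.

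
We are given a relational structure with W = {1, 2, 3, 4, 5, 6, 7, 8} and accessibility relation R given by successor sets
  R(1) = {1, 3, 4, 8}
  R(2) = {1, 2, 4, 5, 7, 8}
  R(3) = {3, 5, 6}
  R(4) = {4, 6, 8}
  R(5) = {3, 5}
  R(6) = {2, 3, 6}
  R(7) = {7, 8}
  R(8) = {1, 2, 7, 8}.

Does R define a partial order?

Reflexive: yes — every world is R-related to itself.
Transitive: no — 1 R 3 and 3 R 5, but not 1 R 5.
Antisymmetric: no — 1 R 8 and 8 R 1 with 1 ≠ 8.
So R is not a partial order.

No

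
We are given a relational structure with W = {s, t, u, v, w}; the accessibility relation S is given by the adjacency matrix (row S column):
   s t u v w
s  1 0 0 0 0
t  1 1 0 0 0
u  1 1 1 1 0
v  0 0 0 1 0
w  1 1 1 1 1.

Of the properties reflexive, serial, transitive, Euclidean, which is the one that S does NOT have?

Euclidean

Reflexive: yes — every world is S-related to itself.
Serial: yes — every world has a successor (e.g. s S s).
Transitive: yes — every two-step S-path is closed by a direct edge.
Euclidean: no — u S s and u S t, but not s S t.
Only Euclidean fails.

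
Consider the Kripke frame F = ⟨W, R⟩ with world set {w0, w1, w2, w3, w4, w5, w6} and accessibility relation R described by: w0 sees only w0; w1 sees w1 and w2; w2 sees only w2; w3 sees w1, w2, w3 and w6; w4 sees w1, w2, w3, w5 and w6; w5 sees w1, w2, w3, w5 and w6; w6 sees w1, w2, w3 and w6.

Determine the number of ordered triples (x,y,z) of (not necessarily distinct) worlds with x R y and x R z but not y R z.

29

Enumerating: (w1,w2,w1), (w3,w1,w3), (w3,w1,w6), (w3,w2,w1), (w3,w2,w3), (w3,w2,w6), (w4,w1,w3), (w4,w1,w5), (w4,w1,w6), (w4,w2,w1), (w4,w2,w3), (w4,w2,w5), … and 17 more.
Total: 29.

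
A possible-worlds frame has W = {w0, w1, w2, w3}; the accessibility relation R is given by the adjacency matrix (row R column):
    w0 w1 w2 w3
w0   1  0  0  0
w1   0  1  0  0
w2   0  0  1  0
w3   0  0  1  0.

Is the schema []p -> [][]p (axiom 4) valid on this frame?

The schema 4 characterises exactly the transitive frames.
Transitive: yes — every two-step R-path is closed by a direct edge.

Yes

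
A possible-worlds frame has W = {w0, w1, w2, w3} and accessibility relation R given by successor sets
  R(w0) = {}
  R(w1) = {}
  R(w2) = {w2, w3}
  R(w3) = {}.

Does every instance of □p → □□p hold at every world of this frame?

The schema 4 characterises exactly the transitive frames.
Transitive: yes — every two-step R-path is closed by a direct edge.

Yes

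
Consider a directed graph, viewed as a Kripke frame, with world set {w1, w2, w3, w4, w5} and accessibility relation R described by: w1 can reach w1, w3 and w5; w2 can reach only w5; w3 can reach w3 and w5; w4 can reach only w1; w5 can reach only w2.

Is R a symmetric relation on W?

Symmetric: no — w1 R w3 but not w3 R w1.

No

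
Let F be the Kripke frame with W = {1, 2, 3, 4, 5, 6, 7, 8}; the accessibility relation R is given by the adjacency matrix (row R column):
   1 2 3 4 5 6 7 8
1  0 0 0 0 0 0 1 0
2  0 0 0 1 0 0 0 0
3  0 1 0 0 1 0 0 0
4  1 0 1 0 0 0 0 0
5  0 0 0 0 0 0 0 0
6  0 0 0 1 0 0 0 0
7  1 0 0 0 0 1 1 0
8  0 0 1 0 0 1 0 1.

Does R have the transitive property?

Transitive: no — 1 R 7 and 7 R 6, but not 1 R 6.

No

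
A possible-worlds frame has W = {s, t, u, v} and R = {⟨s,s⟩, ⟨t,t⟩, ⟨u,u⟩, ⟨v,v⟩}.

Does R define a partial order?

Yes

Reflexive: yes — every world is R-related to itself.
Transitive: yes — every two-step R-path is closed by a direct edge.
Antisymmetric: yes — no distinct pair is related both ways.
So R is a partial order.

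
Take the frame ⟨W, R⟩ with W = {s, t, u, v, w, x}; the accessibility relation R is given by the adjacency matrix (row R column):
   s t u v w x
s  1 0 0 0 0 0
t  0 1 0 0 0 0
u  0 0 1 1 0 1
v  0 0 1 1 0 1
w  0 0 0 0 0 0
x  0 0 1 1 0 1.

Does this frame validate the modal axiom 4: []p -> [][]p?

Yes

By correspondence theory, 4 is valid on a frame iff R is transitive.
Transitive: yes — every two-step R-path is closed by a direct edge.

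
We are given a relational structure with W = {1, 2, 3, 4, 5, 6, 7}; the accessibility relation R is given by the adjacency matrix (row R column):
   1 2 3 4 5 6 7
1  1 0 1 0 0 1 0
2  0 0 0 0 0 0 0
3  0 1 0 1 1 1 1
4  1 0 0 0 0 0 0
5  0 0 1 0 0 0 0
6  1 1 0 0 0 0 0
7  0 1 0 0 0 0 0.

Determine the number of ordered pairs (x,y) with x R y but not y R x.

Enumerating: (1,3), (3,2), (3,4), (3,6), (3,7), (4,1), (6,2), (7,2).

8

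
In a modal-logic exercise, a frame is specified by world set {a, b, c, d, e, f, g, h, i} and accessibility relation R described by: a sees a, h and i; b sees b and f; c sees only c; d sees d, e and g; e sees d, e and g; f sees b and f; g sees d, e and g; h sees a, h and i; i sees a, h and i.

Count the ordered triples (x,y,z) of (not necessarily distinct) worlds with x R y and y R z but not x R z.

R is transitive; there are no such tuples.

0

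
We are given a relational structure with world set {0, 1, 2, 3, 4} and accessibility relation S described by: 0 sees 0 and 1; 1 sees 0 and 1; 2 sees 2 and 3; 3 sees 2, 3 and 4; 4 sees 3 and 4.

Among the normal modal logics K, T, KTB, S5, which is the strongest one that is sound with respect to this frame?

Reflexive (axiom T): yes — every world is S-related to itself.
Symmetric (axiom B): yes — every pair in S has its reverse in S.
Euclidean (axiom 5): no — 3 S 2 and 3 S 4, but not 2 S 4.
So F validates K, T, KTB; S5 would additionally require S to be Euclidean. The strongest is KTB.

KTB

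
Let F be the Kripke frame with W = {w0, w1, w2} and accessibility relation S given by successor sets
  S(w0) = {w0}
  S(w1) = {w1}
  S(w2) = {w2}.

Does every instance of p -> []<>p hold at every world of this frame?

Axiom B corresponds to the accessibility relation being symmetric.
Symmetric: yes — every pair in S has its reverse in S.

Yes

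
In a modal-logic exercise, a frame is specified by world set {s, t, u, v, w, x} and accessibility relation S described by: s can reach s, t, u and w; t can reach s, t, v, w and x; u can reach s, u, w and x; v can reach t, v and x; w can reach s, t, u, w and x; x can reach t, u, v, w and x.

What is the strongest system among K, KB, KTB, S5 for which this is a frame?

KTB

Symmetric (axiom B): yes — every pair in S has its reverse in S.
Reflexive (axiom T): yes — every world is S-related to itself.
Euclidean (axiom 5): no — s S t and s S u, but not t S u.
So F validates K, KB, KTB; S5 would additionally require S to be Euclidean. The strongest is KTB.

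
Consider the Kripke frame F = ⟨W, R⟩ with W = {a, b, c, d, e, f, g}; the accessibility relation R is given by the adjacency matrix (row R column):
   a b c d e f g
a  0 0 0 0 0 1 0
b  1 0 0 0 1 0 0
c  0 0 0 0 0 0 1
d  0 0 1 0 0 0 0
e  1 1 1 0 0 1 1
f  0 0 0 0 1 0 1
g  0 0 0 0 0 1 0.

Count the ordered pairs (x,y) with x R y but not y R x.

Enumerating: (a,f), (b,a), (c,g), (d,c), (e,a), (e,c), (e,g).

7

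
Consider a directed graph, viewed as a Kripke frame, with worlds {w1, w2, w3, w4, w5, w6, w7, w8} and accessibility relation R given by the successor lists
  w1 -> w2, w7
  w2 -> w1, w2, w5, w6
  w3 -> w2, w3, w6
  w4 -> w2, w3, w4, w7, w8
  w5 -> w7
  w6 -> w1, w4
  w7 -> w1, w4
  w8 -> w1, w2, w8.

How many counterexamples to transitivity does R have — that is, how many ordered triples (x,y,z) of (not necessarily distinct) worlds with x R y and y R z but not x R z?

Enumerating: (w1,w2,w1), (w1,w2,w5), (w1,w2,w6), (w1,w7,w1), (w1,w7,w4), (w2,w1,w7), (w2,w5,w7), (w2,w6,w4), (w3,w2,w1), (w3,w2,w5), (w3,w6,w1), (w3,w6,w4), … and 23 more.
Total: 35.

35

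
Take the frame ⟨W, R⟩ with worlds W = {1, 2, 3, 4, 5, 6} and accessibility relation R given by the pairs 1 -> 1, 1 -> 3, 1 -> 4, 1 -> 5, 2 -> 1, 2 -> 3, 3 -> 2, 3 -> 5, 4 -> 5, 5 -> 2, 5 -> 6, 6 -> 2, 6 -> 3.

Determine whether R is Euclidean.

No

Euclidean: no — 1 R 3 and 1 R 4, but not 3 R 4.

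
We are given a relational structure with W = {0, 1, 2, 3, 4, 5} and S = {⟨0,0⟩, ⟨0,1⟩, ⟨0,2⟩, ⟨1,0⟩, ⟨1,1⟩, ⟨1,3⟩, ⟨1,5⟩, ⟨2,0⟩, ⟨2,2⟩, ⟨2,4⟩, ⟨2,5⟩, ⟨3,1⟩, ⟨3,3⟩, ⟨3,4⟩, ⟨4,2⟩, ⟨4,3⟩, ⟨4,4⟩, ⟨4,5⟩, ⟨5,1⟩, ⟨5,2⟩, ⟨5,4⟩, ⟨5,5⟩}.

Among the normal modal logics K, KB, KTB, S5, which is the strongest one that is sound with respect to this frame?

Symmetric (axiom B): yes — every pair in S has its reverse in S.
Reflexive (axiom T): yes — every world is S-related to itself.
Euclidean (axiom 5): no — 0 S 1 and 0 S 2, but not 1 S 2.
So F validates K, KB, KTB; S5 would additionally require S to be Euclidean. The strongest is KTB.

KTB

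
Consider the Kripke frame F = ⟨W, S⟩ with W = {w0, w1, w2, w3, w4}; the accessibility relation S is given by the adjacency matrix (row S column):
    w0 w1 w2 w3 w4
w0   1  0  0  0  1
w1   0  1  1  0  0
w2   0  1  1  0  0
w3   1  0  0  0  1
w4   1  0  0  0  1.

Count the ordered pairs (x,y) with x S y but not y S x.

2

Enumerating: (w3,w0), (w3,w4).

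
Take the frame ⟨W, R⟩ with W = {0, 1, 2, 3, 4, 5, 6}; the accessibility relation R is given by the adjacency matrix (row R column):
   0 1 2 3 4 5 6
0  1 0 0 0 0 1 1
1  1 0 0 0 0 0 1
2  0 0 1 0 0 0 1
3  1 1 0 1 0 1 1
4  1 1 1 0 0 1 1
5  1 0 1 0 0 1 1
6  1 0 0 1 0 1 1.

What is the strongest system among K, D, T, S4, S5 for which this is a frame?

D

Serial (axiom D): yes — every world has a successor (e.g. 0 R 0).
Reflexive (axiom T): no — 1 is not related to itself.
Transitive (axiom 4): no — 0 R 5 and 5 R 2, but not 0 R 2.
Euclidean (axiom 5): no — 3 R 0 and 3 R 1, but not 0 R 1.
So F validates K, D; T would additionally require R to be reflexive. The strongest is D.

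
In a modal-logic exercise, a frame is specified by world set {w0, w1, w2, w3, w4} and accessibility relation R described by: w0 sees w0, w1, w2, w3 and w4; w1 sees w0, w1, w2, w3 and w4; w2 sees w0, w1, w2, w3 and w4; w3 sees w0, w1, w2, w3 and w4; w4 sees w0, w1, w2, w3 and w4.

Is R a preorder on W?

Yes

Reflexive: yes — every world is R-related to itself.
Transitive: yes — every two-step R-path is closed by a direct edge.
So R is a preorder.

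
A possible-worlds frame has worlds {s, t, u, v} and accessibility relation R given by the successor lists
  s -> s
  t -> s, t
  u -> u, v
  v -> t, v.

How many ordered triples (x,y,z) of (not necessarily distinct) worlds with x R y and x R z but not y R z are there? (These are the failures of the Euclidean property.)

3

Enumerating: (t,s,t), (u,v,u), (v,t,v).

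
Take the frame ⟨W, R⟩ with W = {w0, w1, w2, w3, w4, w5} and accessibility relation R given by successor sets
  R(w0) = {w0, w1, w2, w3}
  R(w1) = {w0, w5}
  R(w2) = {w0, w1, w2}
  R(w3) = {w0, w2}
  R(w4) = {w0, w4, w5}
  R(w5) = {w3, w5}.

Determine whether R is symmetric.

No

Symmetric: no — w1 R w5 but not w5 R w1.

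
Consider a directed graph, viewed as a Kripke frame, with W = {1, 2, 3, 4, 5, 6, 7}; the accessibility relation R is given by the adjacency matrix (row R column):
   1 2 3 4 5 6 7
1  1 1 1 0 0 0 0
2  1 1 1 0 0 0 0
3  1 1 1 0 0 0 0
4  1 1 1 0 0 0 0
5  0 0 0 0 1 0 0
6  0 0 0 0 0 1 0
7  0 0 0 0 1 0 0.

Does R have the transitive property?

Yes

Transitive: yes — every two-step R-path is closed by a direct edge.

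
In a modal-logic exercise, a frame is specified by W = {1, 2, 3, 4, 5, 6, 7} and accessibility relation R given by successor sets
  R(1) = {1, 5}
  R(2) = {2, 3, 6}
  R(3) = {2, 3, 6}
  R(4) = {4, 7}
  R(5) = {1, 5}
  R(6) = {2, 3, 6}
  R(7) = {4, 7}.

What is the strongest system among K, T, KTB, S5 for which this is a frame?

Reflexive (axiom T): yes — every world is R-related to itself.
Symmetric (axiom B): yes — every pair in R has its reverse in R.
Euclidean (axiom 5): yes — any two successors of a common world are R-related.
So F validates K, T, KTB, S5. The strongest is S5.

S5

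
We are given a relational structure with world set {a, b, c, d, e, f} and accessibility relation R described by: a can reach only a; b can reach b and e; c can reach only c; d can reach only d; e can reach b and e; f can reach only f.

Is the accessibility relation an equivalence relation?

Yes

Reflexive: yes — every world is R-related to itself.
Symmetric: yes — every pair in R has its reverse in R.
Transitive: yes — every two-step R-path is closed by a direct edge.
So R is an equivalence relation.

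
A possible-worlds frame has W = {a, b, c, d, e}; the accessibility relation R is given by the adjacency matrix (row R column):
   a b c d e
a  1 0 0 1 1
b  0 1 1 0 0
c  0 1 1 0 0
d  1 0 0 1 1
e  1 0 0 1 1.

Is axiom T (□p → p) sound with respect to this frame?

Yes

By correspondence theory, T is valid on a frame iff R is reflexive.
Reflexive: yes — every world is R-related to itself.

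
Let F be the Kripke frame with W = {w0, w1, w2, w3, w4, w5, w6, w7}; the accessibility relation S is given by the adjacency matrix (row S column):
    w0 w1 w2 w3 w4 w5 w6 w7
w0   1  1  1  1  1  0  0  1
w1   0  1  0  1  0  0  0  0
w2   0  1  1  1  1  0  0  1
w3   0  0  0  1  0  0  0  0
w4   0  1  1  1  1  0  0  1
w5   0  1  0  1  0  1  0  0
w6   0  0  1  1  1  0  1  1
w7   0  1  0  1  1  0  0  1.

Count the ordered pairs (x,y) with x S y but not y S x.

19

Enumerating: (w0,w1), (w0,w2), (w0,w3), (w0,w4), (w0,w7), (w1,w3), (w2,w1), (w2,w3), (w2,w7), (w4,w1), (w4,w3), (w5,w1), … and 7 more.
Total: 19.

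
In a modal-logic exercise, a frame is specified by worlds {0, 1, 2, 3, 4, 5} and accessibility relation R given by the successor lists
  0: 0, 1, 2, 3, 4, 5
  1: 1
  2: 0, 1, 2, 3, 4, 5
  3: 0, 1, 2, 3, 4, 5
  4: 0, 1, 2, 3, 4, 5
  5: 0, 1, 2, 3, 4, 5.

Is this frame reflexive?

Reflexive: yes — every world is R-related to itself.

Yes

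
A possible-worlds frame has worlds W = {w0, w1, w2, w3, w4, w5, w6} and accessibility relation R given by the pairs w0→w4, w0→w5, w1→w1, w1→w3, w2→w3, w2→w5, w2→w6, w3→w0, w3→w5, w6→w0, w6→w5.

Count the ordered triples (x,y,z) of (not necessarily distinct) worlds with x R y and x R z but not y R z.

Enumerating: (w0,w4,w4), (w0,w4,w5), (w0,w5,w4), (w0,w5,w5), (w1,w3,w1), (w1,w3,w3), (w2,w3,w3), (w2,w3,w6), (w2,w5,w3), (w2,w5,w5), (w2,w5,w6), (w2,w6,w3), … and 7 more.
Total: 19.

19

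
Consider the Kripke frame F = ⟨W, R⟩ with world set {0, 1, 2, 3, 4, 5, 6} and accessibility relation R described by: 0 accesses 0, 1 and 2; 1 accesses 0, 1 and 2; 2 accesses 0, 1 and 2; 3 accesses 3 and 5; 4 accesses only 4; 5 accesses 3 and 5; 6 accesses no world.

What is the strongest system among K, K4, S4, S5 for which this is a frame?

Transitive (axiom 4): yes — every two-step R-path is closed by a direct edge.
Reflexive (axiom T): no — 6 is not related to itself.
Euclidean (axiom 5): yes — any two successors of a common world are R-related.
So F validates K, K4; S4 would additionally require R to be reflexive. The strongest is K4.

K4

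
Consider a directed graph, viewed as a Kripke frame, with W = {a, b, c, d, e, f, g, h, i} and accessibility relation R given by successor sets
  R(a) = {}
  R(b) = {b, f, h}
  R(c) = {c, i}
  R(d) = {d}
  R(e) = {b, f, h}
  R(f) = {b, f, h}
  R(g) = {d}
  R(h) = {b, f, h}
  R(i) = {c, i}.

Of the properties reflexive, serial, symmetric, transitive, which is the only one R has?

transitive

Reflexive: no — a is not related to itself.
Serial: no — a has no R-successor.
Symmetric: no — e R b but not b R e.
Transitive: yes — every two-step R-path is closed by a direct edge.
Only transitive holds.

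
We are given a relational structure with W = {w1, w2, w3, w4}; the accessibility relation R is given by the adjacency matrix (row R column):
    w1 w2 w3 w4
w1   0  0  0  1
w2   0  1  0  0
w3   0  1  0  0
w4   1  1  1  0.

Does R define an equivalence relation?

Reflexive: no — w1 is not related to itself.
Symmetric: no — w3 R w2 but not w2 R w3.
Transitive: no — w1 R w4 and w4 R w2, but not w1 R w2.
So R is not an equivalence relation.

No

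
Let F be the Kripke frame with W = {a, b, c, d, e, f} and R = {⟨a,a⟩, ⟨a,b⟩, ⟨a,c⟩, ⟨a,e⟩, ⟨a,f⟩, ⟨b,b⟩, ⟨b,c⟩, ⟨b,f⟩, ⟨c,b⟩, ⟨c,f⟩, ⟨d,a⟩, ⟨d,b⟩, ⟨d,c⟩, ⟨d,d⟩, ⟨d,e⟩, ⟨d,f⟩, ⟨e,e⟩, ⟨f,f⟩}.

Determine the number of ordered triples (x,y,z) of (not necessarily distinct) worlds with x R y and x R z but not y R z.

Enumerating: (a,b,a), (a,b,e), (a,c,a), (a,c,c), (a,c,e), (a,e,a), (a,e,b), (a,e,c), (a,e,f), (a,f,a), (a,f,b), (a,f,c), … and 23 more.
Total: 35.

35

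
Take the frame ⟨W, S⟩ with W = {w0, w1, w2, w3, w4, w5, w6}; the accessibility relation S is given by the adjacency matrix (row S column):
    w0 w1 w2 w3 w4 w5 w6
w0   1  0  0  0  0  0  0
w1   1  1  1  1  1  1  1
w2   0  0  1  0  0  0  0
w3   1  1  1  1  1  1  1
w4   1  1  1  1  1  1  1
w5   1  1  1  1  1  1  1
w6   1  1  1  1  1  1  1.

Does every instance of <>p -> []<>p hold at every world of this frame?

No

By correspondence theory, 5 is valid on a frame iff S is Euclidean.
Euclidean: no — w1 S w0 and w1 S w2, but not w0 S w2.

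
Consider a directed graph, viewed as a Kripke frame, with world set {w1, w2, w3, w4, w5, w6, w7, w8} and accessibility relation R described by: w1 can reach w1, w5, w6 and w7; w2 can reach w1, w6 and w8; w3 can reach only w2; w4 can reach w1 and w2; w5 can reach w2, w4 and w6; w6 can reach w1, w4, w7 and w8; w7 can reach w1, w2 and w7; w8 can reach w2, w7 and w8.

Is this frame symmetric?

No

Symmetric: no — w1 R w5 but not w5 R w1.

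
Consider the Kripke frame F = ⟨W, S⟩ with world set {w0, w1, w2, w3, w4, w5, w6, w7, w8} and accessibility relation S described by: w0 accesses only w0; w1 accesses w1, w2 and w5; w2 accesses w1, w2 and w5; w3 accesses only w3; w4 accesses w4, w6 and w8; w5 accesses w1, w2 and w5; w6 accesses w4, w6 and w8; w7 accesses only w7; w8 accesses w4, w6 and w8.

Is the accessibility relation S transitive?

Transitive: yes — every two-step S-path is closed by a direct edge.

Yes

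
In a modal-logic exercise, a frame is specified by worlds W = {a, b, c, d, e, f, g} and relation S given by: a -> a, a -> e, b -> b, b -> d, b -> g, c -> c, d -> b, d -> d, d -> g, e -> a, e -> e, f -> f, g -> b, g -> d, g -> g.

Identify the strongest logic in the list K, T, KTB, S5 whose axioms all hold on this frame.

S5

Reflexive (axiom T): yes — every world is S-related to itself.
Symmetric (axiom B): yes — every pair in S has its reverse in S.
Euclidean (axiom 5): yes — any two successors of a common world are S-related.
So F validates K, T, KTB, S5. The strongest is S5.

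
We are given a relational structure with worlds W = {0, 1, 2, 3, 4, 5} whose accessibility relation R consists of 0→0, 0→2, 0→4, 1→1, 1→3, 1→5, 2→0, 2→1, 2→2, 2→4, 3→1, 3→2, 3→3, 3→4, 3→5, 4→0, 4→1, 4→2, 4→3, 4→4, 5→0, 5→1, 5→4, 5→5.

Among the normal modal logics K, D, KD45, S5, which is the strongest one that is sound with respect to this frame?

Serial (axiom D): yes — every world has a successor (e.g. 0 R 0).
Euclidean (axiom 5): no — 1 R 5 and 1 R 3, but not 5 R 3.
Transitive (axiom 4): no — 0 R 2 and 2 R 1, but not 0 R 1.
Reflexive (axiom T): yes — every world is R-related to itself.
So F validates K, D; KD45 would additionally require R to be Euclidean and transitive. The strongest is D.

D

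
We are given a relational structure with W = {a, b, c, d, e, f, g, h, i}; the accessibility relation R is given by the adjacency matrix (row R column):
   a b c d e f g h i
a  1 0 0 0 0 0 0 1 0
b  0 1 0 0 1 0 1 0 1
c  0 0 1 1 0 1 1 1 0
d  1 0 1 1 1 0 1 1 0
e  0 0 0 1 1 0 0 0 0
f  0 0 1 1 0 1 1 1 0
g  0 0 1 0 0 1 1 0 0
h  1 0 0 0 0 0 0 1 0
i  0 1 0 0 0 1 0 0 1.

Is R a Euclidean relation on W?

Euclidean: no — b R e and b R g, but not e R g.

No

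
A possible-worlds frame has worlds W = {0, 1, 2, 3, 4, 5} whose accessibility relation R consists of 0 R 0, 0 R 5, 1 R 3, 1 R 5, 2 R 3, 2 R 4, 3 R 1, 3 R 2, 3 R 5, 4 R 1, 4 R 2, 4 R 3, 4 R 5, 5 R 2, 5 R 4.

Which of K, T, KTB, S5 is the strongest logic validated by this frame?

Reflexive (axiom T): no — 1 is not related to itself.
Symmetric (axiom B): no — 0 R 5 but not 5 R 0.
Euclidean (axiom 5): no — 1 R 5 and 1 R 3, but not 5 R 3.
So F validates K; T would additionally require R to be reflexive. The strongest is K.

K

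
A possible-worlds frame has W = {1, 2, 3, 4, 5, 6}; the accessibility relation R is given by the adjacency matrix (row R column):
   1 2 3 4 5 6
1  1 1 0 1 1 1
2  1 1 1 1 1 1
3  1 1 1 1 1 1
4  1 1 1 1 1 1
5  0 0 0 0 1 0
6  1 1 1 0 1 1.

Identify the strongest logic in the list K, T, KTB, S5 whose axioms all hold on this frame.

T

Reflexive (axiom T): yes — every world is R-related to itself.
Symmetric (axiom B): no — 1 R 5 but not 5 R 1.
Euclidean (axiom 5): no — 1 R 5 and 1 R 2, but not 5 R 2.
So F validates K, T; KTB would additionally require R to be symmetric. The strongest is T.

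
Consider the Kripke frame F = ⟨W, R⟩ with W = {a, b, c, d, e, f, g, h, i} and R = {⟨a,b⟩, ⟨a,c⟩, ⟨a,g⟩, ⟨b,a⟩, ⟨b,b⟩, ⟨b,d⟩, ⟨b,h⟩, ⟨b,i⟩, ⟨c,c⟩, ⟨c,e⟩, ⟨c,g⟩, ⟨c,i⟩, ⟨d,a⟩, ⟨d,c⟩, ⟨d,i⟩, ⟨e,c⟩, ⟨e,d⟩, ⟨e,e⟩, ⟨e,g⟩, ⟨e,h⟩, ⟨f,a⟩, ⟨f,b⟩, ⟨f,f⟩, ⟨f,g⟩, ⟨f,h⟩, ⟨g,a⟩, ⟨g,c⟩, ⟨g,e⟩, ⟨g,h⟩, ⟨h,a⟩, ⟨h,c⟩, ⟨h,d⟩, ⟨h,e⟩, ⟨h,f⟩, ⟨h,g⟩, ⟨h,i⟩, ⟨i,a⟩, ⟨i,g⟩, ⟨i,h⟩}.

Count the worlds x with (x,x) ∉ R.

Enumerating: a, d, g, h, i.

5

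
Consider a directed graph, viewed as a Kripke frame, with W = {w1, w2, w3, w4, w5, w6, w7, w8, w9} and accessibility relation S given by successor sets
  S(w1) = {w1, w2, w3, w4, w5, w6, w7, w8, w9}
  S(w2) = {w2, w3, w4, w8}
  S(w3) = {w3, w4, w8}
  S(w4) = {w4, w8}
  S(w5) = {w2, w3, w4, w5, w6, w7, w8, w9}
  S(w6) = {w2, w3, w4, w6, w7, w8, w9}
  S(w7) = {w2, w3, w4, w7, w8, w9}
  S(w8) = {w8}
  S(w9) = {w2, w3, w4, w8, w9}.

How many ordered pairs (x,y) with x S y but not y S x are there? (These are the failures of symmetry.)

Enumerating: (w1,w2), (w1,w3), (w1,w4), (w1,w5), (w1,w6), (w1,w7), (w1,w8), (w1,w9), (w2,w3), (w2,w4), (w2,w8), (w3,w4), … and 24 more.
Total: 36.

36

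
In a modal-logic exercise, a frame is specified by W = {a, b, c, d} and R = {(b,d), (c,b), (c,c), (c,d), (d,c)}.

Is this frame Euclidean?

Euclidean: no — c R d and c R b, but not d R b.

No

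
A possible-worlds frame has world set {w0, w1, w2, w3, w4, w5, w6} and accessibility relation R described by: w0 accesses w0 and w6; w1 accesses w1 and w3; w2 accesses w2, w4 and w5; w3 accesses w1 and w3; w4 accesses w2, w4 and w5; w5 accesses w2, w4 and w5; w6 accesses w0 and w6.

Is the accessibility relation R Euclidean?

Yes

Euclidean: yes — any two successors of a common world are R-related.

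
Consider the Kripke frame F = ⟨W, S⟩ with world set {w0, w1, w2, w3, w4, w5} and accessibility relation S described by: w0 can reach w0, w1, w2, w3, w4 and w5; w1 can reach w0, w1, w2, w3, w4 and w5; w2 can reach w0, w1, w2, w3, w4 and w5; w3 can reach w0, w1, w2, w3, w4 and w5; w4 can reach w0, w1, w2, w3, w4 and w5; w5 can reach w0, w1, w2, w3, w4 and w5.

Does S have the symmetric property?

Symmetric: yes — every pair in S has its reverse in S.

Yes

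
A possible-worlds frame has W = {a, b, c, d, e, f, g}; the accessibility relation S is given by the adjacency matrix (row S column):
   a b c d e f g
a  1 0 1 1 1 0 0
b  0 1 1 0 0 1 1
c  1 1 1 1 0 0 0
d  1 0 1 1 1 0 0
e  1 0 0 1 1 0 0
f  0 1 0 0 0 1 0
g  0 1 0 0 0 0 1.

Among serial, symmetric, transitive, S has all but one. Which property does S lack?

Serial: yes — every world has a successor (e.g. a S a).
Symmetric: yes — every pair in S has its reverse in S.
Transitive: no — a S c and c S b, but not a S b.
Only transitive fails.

transitive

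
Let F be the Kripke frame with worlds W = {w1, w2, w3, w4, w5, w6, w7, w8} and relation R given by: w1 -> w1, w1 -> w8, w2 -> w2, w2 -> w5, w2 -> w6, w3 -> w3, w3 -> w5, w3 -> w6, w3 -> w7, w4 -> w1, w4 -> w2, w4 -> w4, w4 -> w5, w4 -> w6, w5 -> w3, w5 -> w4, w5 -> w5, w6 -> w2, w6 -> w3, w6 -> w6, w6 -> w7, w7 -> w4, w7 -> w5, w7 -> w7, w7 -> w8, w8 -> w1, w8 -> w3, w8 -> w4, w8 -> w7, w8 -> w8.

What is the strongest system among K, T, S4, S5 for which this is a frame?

Reflexive (axiom T): yes — every world is R-related to itself.
Transitive (axiom 4): no — w1 R w8 and w8 R w3, but not w1 R w3.
Euclidean (axiom 5): no — w2 R w5 and w2 R w6, but not w5 R w6.
So F validates K, T; S4 would additionally require R to be transitive. The strongest is T.

T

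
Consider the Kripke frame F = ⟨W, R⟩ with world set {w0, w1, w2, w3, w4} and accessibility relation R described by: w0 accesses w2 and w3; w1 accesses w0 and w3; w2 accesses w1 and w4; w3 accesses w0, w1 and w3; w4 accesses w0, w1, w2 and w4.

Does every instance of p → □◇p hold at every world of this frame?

No

The schema B characterises exactly the symmetric frames.
Symmetric: no — w0 R w2 but not w2 R w0.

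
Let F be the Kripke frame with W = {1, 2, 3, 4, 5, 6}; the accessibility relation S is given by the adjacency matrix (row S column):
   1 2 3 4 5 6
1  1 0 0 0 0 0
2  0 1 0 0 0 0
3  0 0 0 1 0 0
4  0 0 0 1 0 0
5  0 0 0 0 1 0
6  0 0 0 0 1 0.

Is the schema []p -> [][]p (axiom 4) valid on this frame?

Yes

By correspondence theory, 4 is valid on a frame iff S is transitive.
Transitive: yes — every two-step S-path is closed by a direct edge.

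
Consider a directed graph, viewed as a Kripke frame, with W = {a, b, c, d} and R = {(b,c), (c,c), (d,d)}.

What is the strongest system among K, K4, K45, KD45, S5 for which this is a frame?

Transitive (axiom 4): yes — every two-step R-path is closed by a direct edge.
Euclidean (axiom 5): yes — any two successors of a common world are R-related.
Serial (axiom D): no — a has no R-successor.
Reflexive (axiom T): no — a is not related to itself.
So F validates K, K4, K45; KD45 would additionally require R to be serial. The strongest is K45.

K45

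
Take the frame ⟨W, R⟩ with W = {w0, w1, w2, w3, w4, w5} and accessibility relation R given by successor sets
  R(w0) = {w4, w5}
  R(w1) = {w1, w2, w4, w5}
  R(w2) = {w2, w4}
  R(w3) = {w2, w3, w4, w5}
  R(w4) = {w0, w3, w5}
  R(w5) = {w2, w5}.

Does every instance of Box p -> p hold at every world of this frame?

No

The schema T characterises exactly the reflexive frames.
Reflexive: no — w0 is not related to itself.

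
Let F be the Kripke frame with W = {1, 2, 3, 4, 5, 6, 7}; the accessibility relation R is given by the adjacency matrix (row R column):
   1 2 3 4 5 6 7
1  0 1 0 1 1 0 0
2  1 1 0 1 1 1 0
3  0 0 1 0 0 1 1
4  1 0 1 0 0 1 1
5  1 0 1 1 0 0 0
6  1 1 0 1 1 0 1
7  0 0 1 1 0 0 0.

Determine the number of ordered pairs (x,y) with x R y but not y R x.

9

Enumerating: (2,4), (2,5), (3,6), (4,3), (5,3), (5,4), (6,1), (6,5), (6,7).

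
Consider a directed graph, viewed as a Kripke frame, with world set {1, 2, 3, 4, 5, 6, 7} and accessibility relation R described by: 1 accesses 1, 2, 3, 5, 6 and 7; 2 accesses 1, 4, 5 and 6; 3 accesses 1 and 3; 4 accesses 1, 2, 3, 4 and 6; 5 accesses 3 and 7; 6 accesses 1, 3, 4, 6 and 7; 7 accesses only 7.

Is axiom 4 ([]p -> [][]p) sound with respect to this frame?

No

By correspondence theory, 4 is valid on a frame iff R is transitive.
Transitive: no — 1 R 2 and 2 R 4, but not 1 R 4.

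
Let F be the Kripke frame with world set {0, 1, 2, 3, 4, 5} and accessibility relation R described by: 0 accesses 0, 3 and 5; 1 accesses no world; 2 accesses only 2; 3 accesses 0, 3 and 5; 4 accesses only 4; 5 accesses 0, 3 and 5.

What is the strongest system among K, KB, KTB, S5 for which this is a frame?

KB

Symmetric (axiom B): yes — every pair in R has its reverse in R.
Reflexive (axiom T): no — 1 is not related to itself.
Euclidean (axiom 5): yes — any two successors of a common world are R-related.
So F validates K, KB; KTB would additionally require R to be reflexive. The strongest is KB.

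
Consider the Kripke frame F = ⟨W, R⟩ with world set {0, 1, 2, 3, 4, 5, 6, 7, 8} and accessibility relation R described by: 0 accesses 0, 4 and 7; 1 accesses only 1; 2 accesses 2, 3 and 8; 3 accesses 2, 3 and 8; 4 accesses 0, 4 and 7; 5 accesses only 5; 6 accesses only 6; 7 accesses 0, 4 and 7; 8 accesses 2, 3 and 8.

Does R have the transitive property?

Yes

Transitive: yes — every two-step R-path is closed by a direct edge.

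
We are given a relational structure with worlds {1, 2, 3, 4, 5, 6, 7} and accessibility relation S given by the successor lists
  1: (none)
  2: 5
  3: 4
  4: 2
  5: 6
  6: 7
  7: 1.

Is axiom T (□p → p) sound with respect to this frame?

Axiom T corresponds to the accessibility relation being reflexive.
Reflexive: no — 1 is not related to itself.

No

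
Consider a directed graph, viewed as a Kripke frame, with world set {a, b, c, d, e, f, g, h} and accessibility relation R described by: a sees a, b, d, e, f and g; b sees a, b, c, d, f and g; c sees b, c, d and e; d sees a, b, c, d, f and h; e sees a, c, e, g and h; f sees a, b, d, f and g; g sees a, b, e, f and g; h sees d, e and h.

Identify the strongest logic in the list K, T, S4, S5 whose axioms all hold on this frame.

T

Reflexive (axiom T): yes — every world is R-related to itself.
Transitive (axiom 4): no — a R b and b R c, but not a R c.
Euclidean (axiom 5): no — a R b and a R e, but not b R e.
So F validates K, T; S4 would additionally require R to be transitive. The strongest is T.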